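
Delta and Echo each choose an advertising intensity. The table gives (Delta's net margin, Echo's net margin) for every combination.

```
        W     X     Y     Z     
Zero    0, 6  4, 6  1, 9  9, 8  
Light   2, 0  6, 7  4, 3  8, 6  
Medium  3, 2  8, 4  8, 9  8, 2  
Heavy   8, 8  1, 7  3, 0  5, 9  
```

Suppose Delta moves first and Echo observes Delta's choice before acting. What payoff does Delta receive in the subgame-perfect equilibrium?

8

Work backward from Echo's decision.
- Zero → Echo plays Y (best of 6, 6, 9, 8); Delta gets 1.
- Light → Echo plays X (best of 0, 7, 3, 6); Delta gets 6.
- Medium → Echo plays Y (best of 2, 4, 9, 2); Delta gets 8.
- Heavy → Echo plays Z (best of 8, 7, 0, 9); Delta gets 5.
Maximizing over 1, 6, 8, 5, Delta chooses Medium. Subgame-perfect outcome: (Medium, Y) with payoffs (8, 9).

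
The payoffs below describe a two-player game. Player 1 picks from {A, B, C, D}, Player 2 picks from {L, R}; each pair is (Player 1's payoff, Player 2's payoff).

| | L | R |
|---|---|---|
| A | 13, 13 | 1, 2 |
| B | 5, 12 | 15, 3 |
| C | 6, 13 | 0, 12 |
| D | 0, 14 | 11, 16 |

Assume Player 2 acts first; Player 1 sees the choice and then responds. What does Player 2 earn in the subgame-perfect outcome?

13

Solve by backward induction (Player 2 leads).
- L → Player 1 plays A (best of 13, 5, 6, 0); Player 2 gets 13.
- R → Player 1 plays B (best of 1, 15, 0, 11); Player 2 gets 3.
Among 13, 3, the best is 13 at L. Subgame-perfect outcome: (A, L) with payoffs (13, 13).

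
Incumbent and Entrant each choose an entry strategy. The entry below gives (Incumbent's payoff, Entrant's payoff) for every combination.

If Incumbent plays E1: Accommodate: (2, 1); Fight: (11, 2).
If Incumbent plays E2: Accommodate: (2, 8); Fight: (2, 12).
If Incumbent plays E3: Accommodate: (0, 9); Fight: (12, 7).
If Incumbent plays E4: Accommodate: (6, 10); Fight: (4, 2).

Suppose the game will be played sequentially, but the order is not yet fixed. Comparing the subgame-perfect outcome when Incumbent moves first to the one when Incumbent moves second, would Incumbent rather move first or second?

If Incumbent leads: Entrant's best replies are E1→Fight, E2→Fight, E3→Accommodate, E4→Accommodate; Incumbent's induced payoffs 11, 2, 0, 6; outcome (E1, Fight), payoffs (11, 2).
If Entrant leads: Incumbent's best replies are Accommodate→E4, Fight→E3; Entrant's induced payoffs 10, 7; outcome (E4, Accommodate), payoffs (6, 10).
Incumbent gets 11 moving first and 6 moving second, so Incumbent prefers to move first.

first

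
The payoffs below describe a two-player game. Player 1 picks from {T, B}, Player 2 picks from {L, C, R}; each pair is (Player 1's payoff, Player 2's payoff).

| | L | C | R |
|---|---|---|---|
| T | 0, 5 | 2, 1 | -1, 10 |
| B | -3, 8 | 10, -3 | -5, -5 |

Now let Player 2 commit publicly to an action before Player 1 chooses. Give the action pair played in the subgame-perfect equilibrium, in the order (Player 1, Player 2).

(T, R)

Player 1 best-responds to each possible Player 2 move:
- L → Player 1 plays T (best of 0, -3); Player 2 gets 5.
- C → Player 1 plays B (best of 2, 10); Player 2 gets -3.
- R → Player 1 plays T (best of -1, -5); Player 2 gets 10.
Player 2's induced payoffs are 5, -3, 10, so Player 2 commits to R. Subgame-perfect outcome: (T, R) with payoffs (-1, 10).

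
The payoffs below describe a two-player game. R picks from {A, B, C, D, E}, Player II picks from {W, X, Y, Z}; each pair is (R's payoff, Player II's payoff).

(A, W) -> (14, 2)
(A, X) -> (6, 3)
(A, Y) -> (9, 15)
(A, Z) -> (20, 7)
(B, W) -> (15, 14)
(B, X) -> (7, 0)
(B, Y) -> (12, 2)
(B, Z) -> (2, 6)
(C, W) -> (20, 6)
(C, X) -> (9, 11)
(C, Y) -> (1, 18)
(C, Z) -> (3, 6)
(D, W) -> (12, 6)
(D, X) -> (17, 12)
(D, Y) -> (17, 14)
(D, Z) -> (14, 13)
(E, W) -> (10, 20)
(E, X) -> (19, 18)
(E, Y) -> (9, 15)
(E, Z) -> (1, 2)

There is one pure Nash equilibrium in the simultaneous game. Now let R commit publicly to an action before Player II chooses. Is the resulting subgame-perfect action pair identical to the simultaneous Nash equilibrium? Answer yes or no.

Player II best-responds to each possible R move:
- A: Player II compares 2, 3, 15, 7 and picks Y; R would get 9.
- B: Player II compares 14, 0, 2, 6 and picks W; R would get 15.
- C: Player II compares 6, 11, 18, 6 and picks Y; R would get 1.
- D: Player II compares 6, 12, 14, 13 and picks Y; R would get 17.
- E: Player II compares 20, 18, 15, 2 and picks W; R would get 10.
Among 9, 15, 1, 17, 10, the best is 17 at D. Subgame-perfect outcome: (D, Y) with payoffs (17, 14).
For the simultaneous game, intersect best replies.
R's best replies: W→C; X→E; Y→D; Z→A.
Player II's best replies: A→Y; B→W; C→Y; D→Y; E→W.
The unique mutual best reply is (D, Y), giving (17, 14).
Sequential outcome (D, Y) coincides with the Nash profile (D, Y).

yes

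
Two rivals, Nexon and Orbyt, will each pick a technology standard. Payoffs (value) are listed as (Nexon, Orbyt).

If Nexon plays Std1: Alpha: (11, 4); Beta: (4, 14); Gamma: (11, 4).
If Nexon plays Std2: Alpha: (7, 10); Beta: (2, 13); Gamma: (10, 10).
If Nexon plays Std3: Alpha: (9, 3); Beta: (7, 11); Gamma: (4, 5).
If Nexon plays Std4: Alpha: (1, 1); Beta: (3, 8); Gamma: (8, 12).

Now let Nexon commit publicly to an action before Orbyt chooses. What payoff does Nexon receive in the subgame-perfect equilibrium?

Backward induction with Nexon moving first.
- Std1: Orbyt compares 4, 14, 4 and picks Beta; Nexon would get 4.
- Std2: Orbyt compares 10, 13, 10 and picks Beta; Nexon would get 2.
- Std3: Orbyt compares 3, 11, 5 and picks Beta; Nexon would get 7.
- Std4: Orbyt compares 1, 8, 12 and picks Gamma; Nexon would get 8.
Nexon's induced payoffs are 4, 2, 7, 8, so Nexon commits to Std4. Subgame-perfect outcome: (Std4, Gamma) with payoffs (8, 12).

8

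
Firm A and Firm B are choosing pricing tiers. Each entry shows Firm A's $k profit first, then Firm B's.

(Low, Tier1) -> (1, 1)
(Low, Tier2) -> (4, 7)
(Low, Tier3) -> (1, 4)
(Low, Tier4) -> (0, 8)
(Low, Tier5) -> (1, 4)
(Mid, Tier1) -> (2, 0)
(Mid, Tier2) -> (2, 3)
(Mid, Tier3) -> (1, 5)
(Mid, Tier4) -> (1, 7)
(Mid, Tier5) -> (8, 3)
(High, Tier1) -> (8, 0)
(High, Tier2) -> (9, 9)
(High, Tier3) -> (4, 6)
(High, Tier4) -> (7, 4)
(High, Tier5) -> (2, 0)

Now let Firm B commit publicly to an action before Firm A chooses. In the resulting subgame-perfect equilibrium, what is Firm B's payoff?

9

Firm A best-responds to each possible Firm B move:
- Tier1: BR = High, leader payoff 0.
- Tier2: BR = High, leader payoff 9.
- Tier3: BR = High, leader payoff 6.
- Tier4: BR = High, leader payoff 4.
- Tier5: BR = Mid, leader payoff 3.
Among 0, 9, 6, 4, 3, the best is 9 at Tier2. Subgame-perfect outcome: (High, Tier2) with payoffs (9, 9).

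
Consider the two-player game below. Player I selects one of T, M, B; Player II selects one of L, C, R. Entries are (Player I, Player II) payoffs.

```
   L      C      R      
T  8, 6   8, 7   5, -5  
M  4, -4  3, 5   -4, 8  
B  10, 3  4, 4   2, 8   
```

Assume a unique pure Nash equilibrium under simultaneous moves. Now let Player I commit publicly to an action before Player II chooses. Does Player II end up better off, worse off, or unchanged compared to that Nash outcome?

unchanged

Backward induction with Player I moving first.
- T: BR = C, leader payoff 8.
- M: BR = R, leader payoff -4.
- B: BR = R, leader payoff 2.
Maximizing over 8, -4, 2, Player I chooses T. Subgame-perfect outcome: (T, C) with payoffs (8, 7).
Under simultaneous play:
Player I's best replies: L→B; C→T; R→T.
Player II's best replies: T→C; M→R; B→R.
Only (T, C) has each player best-responding; Nash payoffs (8, 7).
Player II earns 7 sequentially versus 7 at the Nash outcome: unchanged.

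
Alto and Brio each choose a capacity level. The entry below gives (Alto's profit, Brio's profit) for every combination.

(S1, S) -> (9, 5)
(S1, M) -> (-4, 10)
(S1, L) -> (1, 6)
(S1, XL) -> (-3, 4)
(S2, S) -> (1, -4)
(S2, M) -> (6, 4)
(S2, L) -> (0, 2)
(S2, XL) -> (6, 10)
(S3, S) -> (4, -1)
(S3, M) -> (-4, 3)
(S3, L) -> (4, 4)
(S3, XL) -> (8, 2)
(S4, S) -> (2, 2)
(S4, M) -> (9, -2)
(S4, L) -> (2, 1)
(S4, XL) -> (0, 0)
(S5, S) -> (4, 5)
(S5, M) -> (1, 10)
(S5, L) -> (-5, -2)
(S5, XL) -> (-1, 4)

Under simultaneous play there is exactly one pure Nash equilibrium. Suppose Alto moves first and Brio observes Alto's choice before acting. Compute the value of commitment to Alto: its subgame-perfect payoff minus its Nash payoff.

2

Brio best-responds to each possible Alto move:
- S1 → Brio plays M (best of 5, 10, 6, 4); Alto gets -4.
- S2 → Brio plays XL (best of -4, 4, 2, 10); Alto gets 6.
- S3 → Brio plays L (best of -1, 3, 4, 2); Alto gets 4.
- S4 → Brio plays S (best of 2, -2, 1, 0); Alto gets 2.
- S5 → Brio plays M (best of 5, 10, -2, 4); Alto gets 1.
Among -4, 6, 4, 2, 1, the best is 6 at S2. Subgame-perfect outcome: (S2, XL) with payoffs (6, 10).
Under simultaneous play:
Alto's best replies: S→S1; M→S4; L→S3; XL→S3.
Brio's best replies: S1→M; S2→XL; S3→L; S4→S; S5→M.
Only (S3, L) has each player best-responding; Nash payoffs (4, 4).
Alto's commitment gain: 6 − 4 = 2.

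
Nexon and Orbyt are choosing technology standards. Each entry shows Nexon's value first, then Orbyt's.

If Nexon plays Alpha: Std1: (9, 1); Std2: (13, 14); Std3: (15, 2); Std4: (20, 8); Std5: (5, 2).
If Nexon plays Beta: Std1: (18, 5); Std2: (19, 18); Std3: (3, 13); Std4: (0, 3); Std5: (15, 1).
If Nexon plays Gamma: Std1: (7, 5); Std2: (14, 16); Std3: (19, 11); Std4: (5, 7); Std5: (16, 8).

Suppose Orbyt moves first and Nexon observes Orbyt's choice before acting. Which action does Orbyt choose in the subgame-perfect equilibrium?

Std2

Backward induction with Orbyt moving first.
- Std1: BR = Beta, leader payoff 5.
- Std2: BR = Beta, leader payoff 18.
- Std3: BR = Gamma, leader payoff 11.
- Std4: BR = Alpha, leader payoff 8.
- Std5: BR = Gamma, leader payoff 8.
Among 5, 18, 11, 8, 8, the best is 18 at Std2. Subgame-perfect outcome: (Beta, Std2) with payoffs (19, 18).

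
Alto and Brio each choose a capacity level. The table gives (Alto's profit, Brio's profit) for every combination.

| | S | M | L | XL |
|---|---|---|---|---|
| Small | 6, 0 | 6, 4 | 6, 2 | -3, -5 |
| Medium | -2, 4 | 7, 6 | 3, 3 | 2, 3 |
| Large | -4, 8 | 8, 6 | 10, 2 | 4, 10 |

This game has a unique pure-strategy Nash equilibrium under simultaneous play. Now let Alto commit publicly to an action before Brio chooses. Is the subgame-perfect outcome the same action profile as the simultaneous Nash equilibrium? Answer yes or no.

Backward induction with Alto moving first.
- Small: BR = M, leader payoff 6.
- Medium: BR = M, leader payoff 7.
- Large: BR = XL, leader payoff 4.
Among 6, 7, 4, the best is 7 at Medium. Subgame-perfect outcome: (Medium, M) with payoffs (7, 6).
Now find the simultaneous Nash equilibrium.
Alto's best replies: S→Small; M→Large; L→Large; XL→Large.
Brio's best replies: Small→M; Medium→M; Large→XL.
Only (Large, XL) has each player best-responding; Nash payoffs (4, 10).
Sequential outcome (Medium, M) differs from the Nash profile (Large, XL).

no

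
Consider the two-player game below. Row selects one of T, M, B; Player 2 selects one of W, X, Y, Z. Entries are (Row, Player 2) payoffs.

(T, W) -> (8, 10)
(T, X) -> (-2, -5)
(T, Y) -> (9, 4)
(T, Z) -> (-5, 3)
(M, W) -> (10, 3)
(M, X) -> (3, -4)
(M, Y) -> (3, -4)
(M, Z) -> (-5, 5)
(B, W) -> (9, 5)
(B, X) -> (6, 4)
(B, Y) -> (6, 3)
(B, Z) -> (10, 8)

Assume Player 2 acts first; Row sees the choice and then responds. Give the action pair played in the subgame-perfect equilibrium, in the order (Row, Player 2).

Solve by backward induction (Player 2 leads).
- W: BR = M, leader payoff 3.
- X: BR = B, leader payoff 4.
- Y: BR = T, leader payoff 4.
- Z: BR = B, leader payoff 8.
Maximizing over 3, 4, 4, 8, Player 2 chooses Z. Subgame-perfect outcome: (B, Z) with payoffs (10, 8).

(B, Z)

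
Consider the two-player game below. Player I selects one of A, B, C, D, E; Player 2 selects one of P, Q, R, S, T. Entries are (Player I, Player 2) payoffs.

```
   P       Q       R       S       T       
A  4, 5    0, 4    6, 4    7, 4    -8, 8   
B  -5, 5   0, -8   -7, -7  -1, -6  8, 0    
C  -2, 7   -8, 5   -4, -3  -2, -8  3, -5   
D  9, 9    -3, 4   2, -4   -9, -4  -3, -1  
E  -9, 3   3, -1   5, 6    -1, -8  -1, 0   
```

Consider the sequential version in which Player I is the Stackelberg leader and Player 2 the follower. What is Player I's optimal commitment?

Player 2 best-responds to each possible Player I move:
- A: Player 2 compares 5, 4, 4, 4, 8 and picks T; Player I would get -8.
- B: Player 2 compares 5, -8, -7, -6, 0 and picks P; Player I would get -5.
- C: Player 2 compares 7, 5, -3, -8, -5 and picks P; Player I would get -2.
- D: Player 2 compares 9, 4, -4, -4, -1 and picks P; Player I would get 9.
- E: Player 2 compares 3, -1, 6, -8, 0 and picks R; Player I would get 5.
Player I's induced payoffs are -8, -5, -2, 9, 5, so Player I commits to D. Subgame-perfect outcome: (D, P) with payoffs (9, 9).

D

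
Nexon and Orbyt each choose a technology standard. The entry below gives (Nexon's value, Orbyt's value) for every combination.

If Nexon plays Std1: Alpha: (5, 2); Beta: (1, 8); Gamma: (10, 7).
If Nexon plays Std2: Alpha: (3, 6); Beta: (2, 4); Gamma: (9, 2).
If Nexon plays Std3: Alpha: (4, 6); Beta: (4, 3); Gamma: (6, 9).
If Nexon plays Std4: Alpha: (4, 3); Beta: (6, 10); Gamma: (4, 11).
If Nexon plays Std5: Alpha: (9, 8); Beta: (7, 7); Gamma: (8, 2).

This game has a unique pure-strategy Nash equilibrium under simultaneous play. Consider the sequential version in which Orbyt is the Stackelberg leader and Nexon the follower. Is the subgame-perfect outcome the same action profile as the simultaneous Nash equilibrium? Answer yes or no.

yes

Backward induction with Orbyt moving first.
- Alpha → Nexon plays Std5 (best of 5, 3, 4, 4, 9); Orbyt gets 8.
- Beta → Nexon plays Std5 (best of 1, 2, 4, 6, 7); Orbyt gets 7.
- Gamma → Nexon plays Std1 (best of 10, 9, 6, 4, 8); Orbyt gets 7.
Among 8, 7, 7, the best is 8 at Alpha. Subgame-perfect outcome: (Std5, Alpha) with payoffs (9, 8).
For the simultaneous game, intersect best replies.
Nexon's best replies: Alpha→Std5; Beta→Std5; Gamma→Std1.
Orbyt's best replies: Std1→Beta; Std2→Alpha; Std3→Gamma; Std4→Gamma; Std5→Alpha.
Only (Std5, Alpha) has each player best-responding; Nash payoffs (9, 8).
Sequential outcome (Std5, Alpha) coincides with the Nash profile (Std5, Alpha).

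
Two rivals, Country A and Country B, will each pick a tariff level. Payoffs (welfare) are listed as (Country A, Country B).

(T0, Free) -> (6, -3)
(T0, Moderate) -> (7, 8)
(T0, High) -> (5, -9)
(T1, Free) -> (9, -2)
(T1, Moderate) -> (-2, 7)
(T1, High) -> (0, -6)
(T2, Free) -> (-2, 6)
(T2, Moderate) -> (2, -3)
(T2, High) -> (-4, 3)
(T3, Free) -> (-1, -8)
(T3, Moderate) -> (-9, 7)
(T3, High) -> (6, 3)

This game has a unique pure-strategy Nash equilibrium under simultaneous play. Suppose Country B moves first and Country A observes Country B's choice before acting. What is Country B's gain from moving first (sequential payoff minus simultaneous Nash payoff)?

Work backward from Country A's decision.
- Free → Country A plays T1 (best of 6, 9, -2, -1); Country B gets -2.
- Moderate → Country A plays T0 (best of 7, -2, 2, -9); Country B gets 8.
- High → Country A plays T3 (best of 5, 0, -4, 6); Country B gets 3.
Among -2, 8, 3, the best is 8 at Moderate. Subgame-perfect outcome: (T0, Moderate) with payoffs (7, 8).
Under simultaneous play:
Country A's best replies: Free→T1; Moderate→T0; High→T3.
Country B's best replies: T0→Moderate; T1→Moderate; T2→Free; T3→Moderate.
Only (T0, Moderate) has each player best-responding; Nash payoffs (7, 8).
Country B's commitment gain: 8 − 8 = 0.

0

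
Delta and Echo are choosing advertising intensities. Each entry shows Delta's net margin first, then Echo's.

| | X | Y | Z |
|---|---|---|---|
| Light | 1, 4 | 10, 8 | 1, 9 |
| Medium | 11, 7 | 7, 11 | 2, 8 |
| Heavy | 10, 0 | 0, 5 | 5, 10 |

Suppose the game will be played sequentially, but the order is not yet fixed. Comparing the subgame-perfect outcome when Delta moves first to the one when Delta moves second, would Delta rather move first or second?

If Delta leads: Echo's best replies are Light→Z, Medium→Y, Heavy→Z; Delta's induced payoffs 1, 7, 5; outcome (Medium, Y), payoffs (7, 11).
If Echo leads: Delta's best replies are X→Medium, Y→Light, Z→Heavy; Echo's induced payoffs 7, 8, 10; outcome (Heavy, Z), payoffs (5, 10).
Delta gets 7 moving first and 5 moving second, so Delta prefers to move first.

first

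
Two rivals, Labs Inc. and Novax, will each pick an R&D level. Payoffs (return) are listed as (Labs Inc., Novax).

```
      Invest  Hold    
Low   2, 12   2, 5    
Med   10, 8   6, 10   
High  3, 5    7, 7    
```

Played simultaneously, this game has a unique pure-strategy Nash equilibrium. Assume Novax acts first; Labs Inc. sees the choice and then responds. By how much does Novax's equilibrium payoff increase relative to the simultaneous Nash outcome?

Solve by backward induction (Novax leads).
- Invest: Labs Inc. compares 2, 10, 3 and picks Med; Novax would get 8.
- Hold: Labs Inc. compares 2, 6, 7 and picks High; Novax would get 7.
Novax's induced payoffs are 8, 7, so Novax commits to Invest. Subgame-perfect outcome: (Med, Invest) with payoffs (10, 8).
Now find the simultaneous Nash equilibrium.
Labs Inc.'s best replies: Invest→Med; Hold→High.
Novax's best replies: Low→Invest; Med→Hold; High→Hold.
The unique mutual best reply is (High, Hold), giving (7, 7).
Novax's commitment gain: 8 − 7 = 1.

1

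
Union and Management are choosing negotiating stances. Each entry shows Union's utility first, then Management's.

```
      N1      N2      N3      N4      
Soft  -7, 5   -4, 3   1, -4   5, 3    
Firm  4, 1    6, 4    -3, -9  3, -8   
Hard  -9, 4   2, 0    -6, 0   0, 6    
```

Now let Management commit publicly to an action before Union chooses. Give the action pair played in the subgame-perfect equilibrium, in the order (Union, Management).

Union best-responds to each possible Management move:
- N1: Union compares -7, 4, -9 and picks Firm; Management would get 1.
- N2: Union compares -4, 6, 2 and picks Firm; Management would get 4.
- N3: Union compares 1, -3, -6 and picks Soft; Management would get -4.
- N4: Union compares 5, 3, 0 and picks Soft; Management would get 3.
Among 1, 4, -4, 3, the best is 4 at N2. Subgame-perfect outcome: (Firm, N2) with payoffs (6, 4).

(Firm, N2)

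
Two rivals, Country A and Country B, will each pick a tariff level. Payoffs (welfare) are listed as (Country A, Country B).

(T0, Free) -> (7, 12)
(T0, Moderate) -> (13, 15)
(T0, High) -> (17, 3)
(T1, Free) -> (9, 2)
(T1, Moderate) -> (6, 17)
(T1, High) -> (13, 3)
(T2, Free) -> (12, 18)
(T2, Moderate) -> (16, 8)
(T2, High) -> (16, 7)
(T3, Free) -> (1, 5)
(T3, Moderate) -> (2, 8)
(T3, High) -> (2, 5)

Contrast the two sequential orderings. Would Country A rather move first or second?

first

If Country A leads: Country B's best replies are T0→Moderate, T1→Moderate, T2→Free, T3→Moderate; Country A's induced payoffs 13, 6, 12, 2; outcome (T0, Moderate), payoffs (13, 15).
If Country B leads: Country A's best replies are Free→T2, Moderate→T2, High→T0; Country B's induced payoffs 18, 8, 3; outcome (T2, Free), payoffs (12, 18).
Country A gets 13 moving first and 12 moving second, so Country A prefers to move first.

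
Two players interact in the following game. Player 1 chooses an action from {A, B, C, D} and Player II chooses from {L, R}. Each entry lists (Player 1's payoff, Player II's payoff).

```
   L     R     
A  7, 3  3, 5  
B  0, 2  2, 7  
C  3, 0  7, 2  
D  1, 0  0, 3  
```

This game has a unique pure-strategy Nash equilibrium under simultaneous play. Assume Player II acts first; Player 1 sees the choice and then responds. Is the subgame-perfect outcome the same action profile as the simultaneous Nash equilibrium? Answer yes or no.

Backward induction with Player II moving first.
- L: Player 1 compares 7, 0, 3, 1 and picks A; Player II would get 3.
- R: Player 1 compares 3, 2, 7, 0 and picks C; Player II would get 2.
Among 3, 2, the best is 3 at L. Subgame-perfect outcome: (A, L) with payoffs (7, 3).
For the simultaneous game, intersect best replies.
Player 1's best replies: L→A; R→C.
Player II's best replies: A→R; B→R; C→R; D→R.
The unique mutual best reply is (C, R), giving (7, 2).
Sequential outcome (A, L) differs from the Nash profile (C, R).

no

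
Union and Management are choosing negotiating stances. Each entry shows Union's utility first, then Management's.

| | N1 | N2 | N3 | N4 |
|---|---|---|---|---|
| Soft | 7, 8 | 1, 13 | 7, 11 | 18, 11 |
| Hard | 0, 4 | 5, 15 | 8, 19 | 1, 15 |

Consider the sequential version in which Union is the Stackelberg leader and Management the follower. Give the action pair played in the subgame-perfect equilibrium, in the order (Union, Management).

(Hard, N3)

Backward induction with Union moving first.
- Soft: BR = N2, leader payoff 1.
- Hard: BR = N3, leader payoff 8.
Union's induced payoffs are 1, 8, so Union commits to Hard. Subgame-perfect outcome: (Hard, N3) with payoffs (8, 19).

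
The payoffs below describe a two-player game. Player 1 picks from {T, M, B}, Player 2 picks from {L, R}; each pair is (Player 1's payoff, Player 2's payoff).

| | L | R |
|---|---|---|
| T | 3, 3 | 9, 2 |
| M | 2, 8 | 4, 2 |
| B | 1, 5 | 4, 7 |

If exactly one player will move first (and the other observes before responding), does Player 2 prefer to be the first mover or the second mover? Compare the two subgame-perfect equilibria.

second

If Player 1 leads: Player 2's best replies are T→L, M→L, B→R; Player 1's induced payoffs 3, 2, 4; outcome (B, R), payoffs (4, 7).
If Player 2 leads: Player 1's best replies are L→T, R→T; Player 2's induced payoffs 3, 2; outcome (T, L), payoffs (3, 3).
Player 2 gets 3 moving first and 7 moving second, so Player 2 prefers to move second.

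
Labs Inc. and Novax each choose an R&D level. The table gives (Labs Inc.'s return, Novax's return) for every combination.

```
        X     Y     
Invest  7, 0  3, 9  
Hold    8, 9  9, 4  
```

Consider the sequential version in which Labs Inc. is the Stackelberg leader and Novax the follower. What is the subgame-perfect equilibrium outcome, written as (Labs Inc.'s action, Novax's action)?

(Hold, X)

Backward induction with Labs Inc. moving first.
- Invest: Novax compares 0, 9 and picks Y; Labs Inc. would get 3.
- Hold: Novax compares 9, 4 and picks X; Labs Inc. would get 8.
Maximizing over 3, 8, Labs Inc. chooses Hold. Subgame-perfect outcome: (Hold, X) with payoffs (8, 9).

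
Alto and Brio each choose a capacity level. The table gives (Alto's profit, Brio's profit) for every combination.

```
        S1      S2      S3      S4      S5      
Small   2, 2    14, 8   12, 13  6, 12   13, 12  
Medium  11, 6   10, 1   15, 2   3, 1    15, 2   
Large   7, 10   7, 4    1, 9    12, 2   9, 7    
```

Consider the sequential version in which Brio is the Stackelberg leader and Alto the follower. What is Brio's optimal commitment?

Work backward from Alto's decision.
- S1 → Alto plays Medium (best of 2, 11, 7); Brio gets 6.
- S2 → Alto plays Small (best of 14, 10, 7); Brio gets 8.
- S3 → Alto plays Medium (best of 12, 15, 1); Brio gets 2.
- S4 → Alto plays Large (best of 6, 3, 12); Brio gets 2.
- S5 → Alto plays Medium (best of 13, 15, 9); Brio gets 2.
Among 6, 8, 2, 2, 2, the best is 8 at S2. Subgame-perfect outcome: (Small, S2) with payoffs (14, 8).

S2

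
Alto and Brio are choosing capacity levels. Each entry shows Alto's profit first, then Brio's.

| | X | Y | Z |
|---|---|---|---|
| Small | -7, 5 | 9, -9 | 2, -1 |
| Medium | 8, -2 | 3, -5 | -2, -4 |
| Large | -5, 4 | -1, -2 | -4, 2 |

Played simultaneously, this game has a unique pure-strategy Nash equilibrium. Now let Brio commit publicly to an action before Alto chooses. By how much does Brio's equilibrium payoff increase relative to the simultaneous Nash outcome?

1

Solve by backward induction (Brio leads).
- X → Alto plays Medium (best of -7, 8, -5); Brio gets -2.
- Y → Alto plays Small (best of 9, 3, -1); Brio gets -9.
- Z → Alto plays Small (best of 2, -2, -4); Brio gets -1.
Brio's induced payoffs are -2, -9, -1, so Brio commits to Z. Subgame-perfect outcome: (Small, Z) with payoffs (2, -1).
Under simultaneous play:
Alto's best replies: X→Medium; Y→Small; Z→Small.
Brio's best replies: Small→X; Medium→X; Large→X.
Only (Medium, X) has each player best-responding; Nash payoffs (8, -2).
Brio's commitment gain: -1 − -2 = 1.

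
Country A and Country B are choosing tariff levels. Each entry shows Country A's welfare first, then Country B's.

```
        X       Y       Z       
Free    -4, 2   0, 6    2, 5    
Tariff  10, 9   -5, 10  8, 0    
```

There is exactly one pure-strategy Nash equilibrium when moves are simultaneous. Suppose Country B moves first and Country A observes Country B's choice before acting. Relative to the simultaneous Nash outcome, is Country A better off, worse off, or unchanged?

Backward induction with Country B moving first.
- X: Country A compares -4, 10 and picks Tariff; Country B would get 9.
- Y: Country A compares 0, -5 and picks Free; Country B would get 6.
- Z: Country A compares 2, 8 and picks Tariff; Country B would get 0.
Among 9, 6, 0, the best is 9 at X. Subgame-perfect outcome: (Tariff, X) with payoffs (10, 9).
Under simultaneous play:
Country A's best replies: X→Tariff; Y→Free; Z→Tariff.
Country B's best replies: Free→Y; Tariff→Y.
The unique mutual best reply is (Free, Y), giving (0, 6).
Country A earns 10 sequentially versus 0 at the Nash outcome: better off.

better off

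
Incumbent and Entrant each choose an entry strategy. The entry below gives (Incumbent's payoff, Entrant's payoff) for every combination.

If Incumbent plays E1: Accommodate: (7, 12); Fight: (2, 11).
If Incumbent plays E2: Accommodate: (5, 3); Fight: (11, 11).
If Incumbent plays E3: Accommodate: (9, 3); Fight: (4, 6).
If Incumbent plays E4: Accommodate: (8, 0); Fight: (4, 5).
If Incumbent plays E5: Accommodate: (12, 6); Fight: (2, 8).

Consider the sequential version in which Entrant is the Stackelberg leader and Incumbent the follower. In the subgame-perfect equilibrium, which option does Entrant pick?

Fight

Incumbent best-responds to each possible Entrant move:
- Accommodate: Incumbent compares 7, 5, 9, 8, 12 and picks E5; Entrant would get 6.
- Fight: Incumbent compares 2, 11, 4, 4, 2 and picks E2; Entrant would get 11.
Maximizing over 6, 11, Entrant chooses Fight. Subgame-perfect outcome: (E2, Fight) with payoffs (11, 11).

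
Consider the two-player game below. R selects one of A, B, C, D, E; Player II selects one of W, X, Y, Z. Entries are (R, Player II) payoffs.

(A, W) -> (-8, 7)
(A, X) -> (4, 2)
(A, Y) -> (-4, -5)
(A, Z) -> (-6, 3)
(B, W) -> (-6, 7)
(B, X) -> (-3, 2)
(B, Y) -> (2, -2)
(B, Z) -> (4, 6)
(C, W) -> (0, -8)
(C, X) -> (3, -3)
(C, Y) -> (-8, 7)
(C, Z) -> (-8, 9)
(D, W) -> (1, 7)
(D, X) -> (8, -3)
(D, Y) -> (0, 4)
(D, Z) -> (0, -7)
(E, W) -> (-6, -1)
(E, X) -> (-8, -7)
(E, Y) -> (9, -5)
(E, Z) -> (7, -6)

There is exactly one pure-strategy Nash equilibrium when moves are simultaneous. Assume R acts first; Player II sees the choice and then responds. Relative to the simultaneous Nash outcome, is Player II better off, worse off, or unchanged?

unchanged

Player II best-responds to each possible R move:
- A: BR = W, leader payoff -8.
- B: BR = W, leader payoff -6.
- C: BR = Z, leader payoff -8.
- D: BR = W, leader payoff 1.
- E: BR = W, leader payoff -6.
Among -8, -6, -8, 1, -6, the best is 1 at D. Subgame-perfect outcome: (D, W) with payoffs (1, 7).
For the simultaneous game, intersect best replies.
R's best replies: W→D; X→D; Y→E; Z→E.
Player II's best replies: A→W; B→W; C→Z; D→W; E→W.
The unique mutual best reply is (D, W), giving (1, 7).
Player II earns 7 sequentially versus 7 at the Nash outcome: unchanged.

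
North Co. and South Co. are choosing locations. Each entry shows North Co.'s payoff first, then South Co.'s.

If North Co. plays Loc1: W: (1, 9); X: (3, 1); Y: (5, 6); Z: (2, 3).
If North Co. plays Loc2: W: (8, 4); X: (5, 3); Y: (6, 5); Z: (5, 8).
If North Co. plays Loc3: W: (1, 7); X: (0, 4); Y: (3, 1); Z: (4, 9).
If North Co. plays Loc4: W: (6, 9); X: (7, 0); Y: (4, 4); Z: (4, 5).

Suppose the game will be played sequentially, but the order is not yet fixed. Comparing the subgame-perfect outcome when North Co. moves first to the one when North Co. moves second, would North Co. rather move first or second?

first

If North Co. leads: South Co.'s best replies are Loc1→W, Loc2→Z, Loc3→Z, Loc4→W; North Co.'s induced payoffs 1, 5, 4, 6; outcome (Loc4, W), payoffs (6, 9).
If South Co. leads: North Co.'s best replies are W→Loc2, X→Loc4, Y→Loc2, Z→Loc2; South Co.'s induced payoffs 4, 0, 5, 8; outcome (Loc2, Z), payoffs (5, 8).
North Co. gets 6 moving first and 5 moving second, so North Co. prefers to move first.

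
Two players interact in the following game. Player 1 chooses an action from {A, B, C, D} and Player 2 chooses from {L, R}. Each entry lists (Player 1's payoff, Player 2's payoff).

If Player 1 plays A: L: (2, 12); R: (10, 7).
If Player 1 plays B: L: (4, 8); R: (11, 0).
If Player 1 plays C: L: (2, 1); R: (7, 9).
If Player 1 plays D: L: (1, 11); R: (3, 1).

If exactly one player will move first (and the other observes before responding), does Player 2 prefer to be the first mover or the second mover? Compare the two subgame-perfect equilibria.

If Player 1 leads: Player 2's best replies are A→L, B→L, C→R, D→L; Player 1's induced payoffs 2, 4, 7, 1; outcome (C, R), payoffs (7, 9).
If Player 2 leads: Player 1's best replies are L→B, R→B; Player 2's induced payoffs 8, 0; outcome (B, L), payoffs (4, 8).
Player 2 gets 8 moving first and 9 moving second, so Player 2 prefers to move second.

second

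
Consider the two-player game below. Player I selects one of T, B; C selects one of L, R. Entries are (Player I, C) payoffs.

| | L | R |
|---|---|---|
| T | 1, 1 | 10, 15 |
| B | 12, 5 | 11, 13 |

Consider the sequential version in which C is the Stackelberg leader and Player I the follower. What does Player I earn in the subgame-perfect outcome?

Solve by backward induction (C leads).
- L → Player I plays B (best of 1, 12); C gets 5.
- R → Player I plays B (best of 10, 11); C gets 13.
C's induced payoffs are 5, 13, so C commits to R. Subgame-perfect outcome: (B, R) with payoffs (11, 13).

11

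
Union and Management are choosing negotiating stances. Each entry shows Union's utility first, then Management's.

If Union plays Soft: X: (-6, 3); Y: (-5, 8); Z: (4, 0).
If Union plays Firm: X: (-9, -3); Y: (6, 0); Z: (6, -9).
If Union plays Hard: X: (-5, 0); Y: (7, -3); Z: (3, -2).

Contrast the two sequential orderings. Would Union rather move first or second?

If Union leads: Management's best replies are Soft→Y, Firm→Y, Hard→X; Union's induced payoffs -5, 6, -5; outcome (Firm, Y), payoffs (6, 0).
If Management leads: Union's best replies are X→Hard, Y→Hard, Z→Firm; Management's induced payoffs 0, -3, -9; outcome (Hard, X), payoffs (-5, 0).
Union gets 6 moving first and -5 moving second, so Union prefers to move first.

first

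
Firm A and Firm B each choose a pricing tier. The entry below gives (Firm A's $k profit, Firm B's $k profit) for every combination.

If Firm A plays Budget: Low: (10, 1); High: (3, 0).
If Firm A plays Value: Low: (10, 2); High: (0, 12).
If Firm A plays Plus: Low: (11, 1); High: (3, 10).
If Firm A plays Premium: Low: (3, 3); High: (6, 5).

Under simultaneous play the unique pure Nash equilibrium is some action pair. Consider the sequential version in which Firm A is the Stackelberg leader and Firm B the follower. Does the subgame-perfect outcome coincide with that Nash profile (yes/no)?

Solve by backward induction (Firm A leads).
- Budget: Firm B compares 1, 0 and picks Low; Firm A would get 10.
- Value: Firm B compares 2, 12 and picks High; Firm A would get 0.
- Plus: Firm B compares 1, 10 and picks High; Firm A would get 3.
- Premium: Firm B compares 3, 5 and picks High; Firm A would get 6.
Maximizing over 10, 0, 3, 6, Firm A chooses Budget. Subgame-perfect outcome: (Budget, Low) with payoffs (10, 1).
Now find the simultaneous Nash equilibrium.
Firm A's best replies: Low→Plus; High→Premium.
Firm B's best replies: Budget→Low; Value→High; Plus→High; Premium→High.
The unique mutual best reply is (Premium, High), giving (6, 5).
Sequential outcome (Budget, Low) differs from the Nash profile (Premium, High).

no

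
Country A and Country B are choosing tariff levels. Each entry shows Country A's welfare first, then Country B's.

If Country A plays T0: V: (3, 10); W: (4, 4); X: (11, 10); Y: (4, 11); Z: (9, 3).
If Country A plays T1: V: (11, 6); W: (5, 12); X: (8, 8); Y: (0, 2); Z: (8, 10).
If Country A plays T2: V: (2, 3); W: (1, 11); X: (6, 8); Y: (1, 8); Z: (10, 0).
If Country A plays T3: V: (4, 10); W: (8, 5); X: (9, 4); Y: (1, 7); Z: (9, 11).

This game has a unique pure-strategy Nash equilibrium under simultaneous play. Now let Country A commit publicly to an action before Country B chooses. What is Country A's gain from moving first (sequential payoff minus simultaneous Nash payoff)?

Solve by backward induction (Country A leads).
- T0: BR = Y, leader payoff 4.
- T1: BR = W, leader payoff 5.
- T2: BR = W, leader payoff 1.
- T3: BR = Z, leader payoff 9.
Maximizing over 4, 5, 1, 9, Country A chooses T3. Subgame-perfect outcome: (T3, Z) with payoffs (9, 11).
Now find the simultaneous Nash equilibrium.
Country A's best replies: V→T1; W→T3; X→T0; Y→T0; Z→T2.
Country B's best replies: T0→Y; T1→W; T2→W; T3→Z.
The unique mutual best reply is (T0, Y), giving (4, 11).
Country A's commitment gain: 9 − 4 = 5.

5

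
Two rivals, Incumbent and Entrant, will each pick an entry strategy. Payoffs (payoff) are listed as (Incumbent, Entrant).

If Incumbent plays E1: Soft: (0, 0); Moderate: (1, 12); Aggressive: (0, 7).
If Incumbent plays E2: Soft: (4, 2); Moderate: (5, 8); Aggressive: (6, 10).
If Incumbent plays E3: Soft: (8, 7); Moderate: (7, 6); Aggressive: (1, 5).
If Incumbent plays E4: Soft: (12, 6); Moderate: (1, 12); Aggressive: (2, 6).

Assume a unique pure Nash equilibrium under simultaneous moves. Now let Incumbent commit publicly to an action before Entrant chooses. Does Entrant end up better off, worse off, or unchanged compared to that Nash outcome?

Solve by backward induction (Incumbent leads).
- E1: BR = Moderate, leader payoff 1.
- E2: BR = Aggressive, leader payoff 6.
- E3: BR = Soft, leader payoff 8.
- E4: BR = Moderate, leader payoff 1.
Incumbent's induced payoffs are 1, 6, 8, 1, so Incumbent commits to E3. Subgame-perfect outcome: (E3, Soft) with payoffs (8, 7).
For the simultaneous game, intersect best replies.
Incumbent's best replies: Soft→E4; Moderate→E3; Aggressive→E2.
Entrant's best replies: E1→Moderate; E2→Aggressive; E3→Soft; E4→Moderate.
The unique mutual best reply is (E2, Aggressive), giving (6, 10).
Entrant earns 7 sequentially versus 10 at the Nash outcome: worse off.

worse off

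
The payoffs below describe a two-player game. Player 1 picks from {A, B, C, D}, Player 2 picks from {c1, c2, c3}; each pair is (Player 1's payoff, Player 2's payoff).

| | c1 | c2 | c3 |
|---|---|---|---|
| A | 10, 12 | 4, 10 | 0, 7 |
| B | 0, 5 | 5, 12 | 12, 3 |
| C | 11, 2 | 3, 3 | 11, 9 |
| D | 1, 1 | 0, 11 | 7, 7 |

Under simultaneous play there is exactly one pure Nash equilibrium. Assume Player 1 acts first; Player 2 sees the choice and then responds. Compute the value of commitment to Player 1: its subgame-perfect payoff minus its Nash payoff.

6

Solve by backward induction (Player 1 leads).
- A: Player 2 compares 12, 10, 7 and picks c1; Player 1 would get 10.
- B: Player 2 compares 5, 12, 3 and picks c2; Player 1 would get 5.
- C: Player 2 compares 2, 3, 9 and picks c3; Player 1 would get 11.
- D: Player 2 compares 1, 11, 7 and picks c2; Player 1 would get 0.
Maximizing over 10, 5, 11, 0, Player 1 chooses C. Subgame-perfect outcome: (C, c3) with payoffs (11, 9).
For the simultaneous game, intersect best replies.
Player 1's best replies: c1→C; c2→B; c3→B.
Player 2's best replies: A→c1; B→c2; C→c3; D→c2.
Only (B, c2) has each player best-responding; Nash payoffs (5, 12).
Player 1's commitment gain: 11 − 5 = 6.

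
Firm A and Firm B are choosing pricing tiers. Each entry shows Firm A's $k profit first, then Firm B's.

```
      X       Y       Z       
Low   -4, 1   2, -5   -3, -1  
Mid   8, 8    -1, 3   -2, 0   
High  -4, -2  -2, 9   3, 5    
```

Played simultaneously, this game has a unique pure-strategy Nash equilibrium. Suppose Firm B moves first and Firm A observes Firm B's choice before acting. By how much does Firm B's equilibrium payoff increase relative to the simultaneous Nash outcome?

0

Solve by backward induction (Firm B leads).
- X: Firm A compares -4, 8, -4 and picks Mid; Firm B would get 8.
- Y: Firm A compares 2, -1, -2 and picks Low; Firm B would get -5.
- Z: Firm A compares -3, -2, 3 and picks High; Firm B would get 5.
Firm B's induced payoffs are 8, -5, 5, so Firm B commits to X. Subgame-perfect outcome: (Mid, X) with payoffs (8, 8).
For the simultaneous game, intersect best replies.
Firm A's best replies: X→Mid; Y→Low; Z→High.
Firm B's best replies: Low→X; Mid→X; High→Y.
Only (Mid, X) has each player best-responding; Nash payoffs (8, 8).
Firm B's commitment gain: 8 − 8 = 0.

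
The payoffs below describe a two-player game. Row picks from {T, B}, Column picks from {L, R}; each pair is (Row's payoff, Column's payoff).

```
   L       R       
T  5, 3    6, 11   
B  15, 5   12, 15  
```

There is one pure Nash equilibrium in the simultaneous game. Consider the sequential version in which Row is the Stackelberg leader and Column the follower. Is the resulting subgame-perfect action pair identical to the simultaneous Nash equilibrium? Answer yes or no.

yes

Work backward from Column's decision.
- T: Column compares 3, 11 and picks R; Row would get 6.
- B: Column compares 5, 15 and picks R; Row would get 12.
Maximizing over 6, 12, Row chooses B. Subgame-perfect outcome: (B, R) with payoffs (12, 15).
Under simultaneous play:
Row's best replies: L→B; R→B.
Column's best replies: T→R; B→R.
The unique mutual best reply is (B, R), giving (12, 15).
Sequential outcome (B, R) coincides with the Nash profile (B, R).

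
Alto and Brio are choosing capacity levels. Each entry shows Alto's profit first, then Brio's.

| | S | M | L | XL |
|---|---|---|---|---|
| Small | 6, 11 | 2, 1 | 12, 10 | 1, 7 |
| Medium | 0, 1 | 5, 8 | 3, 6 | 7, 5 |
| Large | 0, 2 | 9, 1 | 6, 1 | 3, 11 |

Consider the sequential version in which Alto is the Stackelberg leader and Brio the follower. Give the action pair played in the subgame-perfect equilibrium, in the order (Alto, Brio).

Backward induction with Alto moving first.
- Small: Brio compares 11, 1, 10, 7 and picks S; Alto would get 6.
- Medium: Brio compares 1, 8, 6, 5 and picks M; Alto would get 5.
- Large: Brio compares 2, 1, 1, 11 and picks XL; Alto would get 3.
Among 6, 5, 3, the best is 6 at Small. Subgame-perfect outcome: (Small, S) with payoffs (6, 11).

(Small, S)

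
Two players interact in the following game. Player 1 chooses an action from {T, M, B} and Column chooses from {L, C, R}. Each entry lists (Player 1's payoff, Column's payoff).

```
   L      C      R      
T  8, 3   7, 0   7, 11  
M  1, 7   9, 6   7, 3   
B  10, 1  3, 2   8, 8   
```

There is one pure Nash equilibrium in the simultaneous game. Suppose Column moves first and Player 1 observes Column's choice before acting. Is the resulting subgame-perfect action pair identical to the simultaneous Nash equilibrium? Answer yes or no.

yes

Solve by backward induction (Column leads).
- L: BR = B, leader payoff 1.
- C: BR = M, leader payoff 6.
- R: BR = B, leader payoff 8.
Column's induced payoffs are 1, 6, 8, so Column commits to R. Subgame-perfect outcome: (B, R) with payoffs (8, 8).
Now find the simultaneous Nash equilibrium.
Player 1's best replies: L→B; C→M; R→B.
Column's best replies: T→R; M→L; B→R.
Only (B, R) has each player best-responding; Nash payoffs (8, 8).
Sequential outcome (B, R) coincides with the Nash profile (B, R).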